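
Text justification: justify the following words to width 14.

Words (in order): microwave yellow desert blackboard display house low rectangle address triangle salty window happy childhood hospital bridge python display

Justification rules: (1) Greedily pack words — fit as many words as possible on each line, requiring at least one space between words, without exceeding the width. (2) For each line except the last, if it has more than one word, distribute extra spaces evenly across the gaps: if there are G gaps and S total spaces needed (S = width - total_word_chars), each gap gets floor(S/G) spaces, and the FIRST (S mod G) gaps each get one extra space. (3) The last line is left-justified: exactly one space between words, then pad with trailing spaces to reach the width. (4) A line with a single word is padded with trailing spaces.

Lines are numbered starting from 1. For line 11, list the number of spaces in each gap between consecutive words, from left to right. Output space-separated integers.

Answer: 2

Derivation:
Line 1: ['microwave'] (min_width=9, slack=5)
Line 2: ['yellow', 'desert'] (min_width=13, slack=1)
Line 3: ['blackboard'] (min_width=10, slack=4)
Line 4: ['display', 'house'] (min_width=13, slack=1)
Line 5: ['low', 'rectangle'] (min_width=13, slack=1)
Line 6: ['address'] (min_width=7, slack=7)
Line 7: ['triangle', 'salty'] (min_width=14, slack=0)
Line 8: ['window', 'happy'] (min_width=12, slack=2)
Line 9: ['childhood'] (min_width=9, slack=5)
Line 10: ['hospital'] (min_width=8, slack=6)
Line 11: ['bridge', 'python'] (min_width=13, slack=1)
Line 12: ['display'] (min_width=7, slack=7)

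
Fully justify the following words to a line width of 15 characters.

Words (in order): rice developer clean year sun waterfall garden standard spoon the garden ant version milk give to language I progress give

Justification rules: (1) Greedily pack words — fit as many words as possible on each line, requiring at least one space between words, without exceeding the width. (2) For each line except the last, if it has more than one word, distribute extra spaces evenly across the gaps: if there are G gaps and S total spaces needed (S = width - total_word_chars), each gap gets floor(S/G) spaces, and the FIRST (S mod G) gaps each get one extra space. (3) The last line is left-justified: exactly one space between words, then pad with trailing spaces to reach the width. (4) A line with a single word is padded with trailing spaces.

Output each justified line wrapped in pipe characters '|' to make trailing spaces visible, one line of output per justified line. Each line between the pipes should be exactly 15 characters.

Line 1: ['rice', 'developer'] (min_width=14, slack=1)
Line 2: ['clean', 'year', 'sun'] (min_width=14, slack=1)
Line 3: ['waterfall'] (min_width=9, slack=6)
Line 4: ['garden', 'standard'] (min_width=15, slack=0)
Line 5: ['spoon', 'the'] (min_width=9, slack=6)
Line 6: ['garden', 'ant'] (min_width=10, slack=5)
Line 7: ['version', 'milk'] (min_width=12, slack=3)
Line 8: ['give', 'to'] (min_width=7, slack=8)
Line 9: ['language', 'I'] (min_width=10, slack=5)
Line 10: ['progress', 'give'] (min_width=13, slack=2)

Answer: |rice  developer|
|clean  year sun|
|waterfall      |
|garden standard|
|spoon       the|
|garden      ant|
|version    milk|
|give         to|
|language      I|
|progress give  |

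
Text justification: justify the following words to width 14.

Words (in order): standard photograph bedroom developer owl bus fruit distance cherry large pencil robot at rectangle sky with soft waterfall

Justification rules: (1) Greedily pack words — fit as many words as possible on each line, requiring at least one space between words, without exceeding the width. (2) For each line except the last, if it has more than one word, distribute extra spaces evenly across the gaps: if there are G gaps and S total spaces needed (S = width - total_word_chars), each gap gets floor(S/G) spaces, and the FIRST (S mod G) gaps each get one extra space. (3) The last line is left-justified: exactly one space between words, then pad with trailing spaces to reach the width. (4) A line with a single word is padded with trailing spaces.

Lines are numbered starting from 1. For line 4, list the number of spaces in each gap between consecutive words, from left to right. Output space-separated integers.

Answer: 2

Derivation:
Line 1: ['standard'] (min_width=8, slack=6)
Line 2: ['photograph'] (min_width=10, slack=4)
Line 3: ['bedroom'] (min_width=7, slack=7)
Line 4: ['developer', 'owl'] (min_width=13, slack=1)
Line 5: ['bus', 'fruit'] (min_width=9, slack=5)
Line 6: ['distance'] (min_width=8, slack=6)
Line 7: ['cherry', 'large'] (min_width=12, slack=2)
Line 8: ['pencil', 'robot'] (min_width=12, slack=2)
Line 9: ['at', 'rectangle'] (min_width=12, slack=2)
Line 10: ['sky', 'with', 'soft'] (min_width=13, slack=1)
Line 11: ['waterfall'] (min_width=9, slack=5)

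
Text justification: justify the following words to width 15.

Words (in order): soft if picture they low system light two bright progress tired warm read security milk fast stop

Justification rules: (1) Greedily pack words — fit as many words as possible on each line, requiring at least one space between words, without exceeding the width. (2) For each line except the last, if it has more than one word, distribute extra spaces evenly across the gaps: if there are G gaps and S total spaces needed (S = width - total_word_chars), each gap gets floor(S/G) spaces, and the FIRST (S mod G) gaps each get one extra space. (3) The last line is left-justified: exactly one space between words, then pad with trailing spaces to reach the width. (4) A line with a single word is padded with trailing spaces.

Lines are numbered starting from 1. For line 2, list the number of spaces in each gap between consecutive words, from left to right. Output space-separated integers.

Line 1: ['soft', 'if', 'picture'] (min_width=15, slack=0)
Line 2: ['they', 'low', 'system'] (min_width=15, slack=0)
Line 3: ['light', 'two'] (min_width=9, slack=6)
Line 4: ['bright', 'progress'] (min_width=15, slack=0)
Line 5: ['tired', 'warm', 'read'] (min_width=15, slack=0)
Line 6: ['security', 'milk'] (min_width=13, slack=2)
Line 7: ['fast', 'stop'] (min_width=9, slack=6)

Answer: 1 1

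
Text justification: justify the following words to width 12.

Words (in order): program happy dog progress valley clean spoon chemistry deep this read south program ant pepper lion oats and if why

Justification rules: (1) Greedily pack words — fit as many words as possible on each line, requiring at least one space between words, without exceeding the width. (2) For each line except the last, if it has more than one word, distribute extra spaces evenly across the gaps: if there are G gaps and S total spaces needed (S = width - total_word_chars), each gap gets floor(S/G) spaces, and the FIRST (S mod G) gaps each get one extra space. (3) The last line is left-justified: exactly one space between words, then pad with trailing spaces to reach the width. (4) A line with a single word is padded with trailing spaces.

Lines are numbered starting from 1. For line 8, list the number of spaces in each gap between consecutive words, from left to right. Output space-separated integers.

Answer: 3

Derivation:
Line 1: ['program'] (min_width=7, slack=5)
Line 2: ['happy', 'dog'] (min_width=9, slack=3)
Line 3: ['progress'] (min_width=8, slack=4)
Line 4: ['valley', 'clean'] (min_width=12, slack=0)
Line 5: ['spoon'] (min_width=5, slack=7)
Line 6: ['chemistry'] (min_width=9, slack=3)
Line 7: ['deep', 'this'] (min_width=9, slack=3)
Line 8: ['read', 'south'] (min_width=10, slack=2)
Line 9: ['program', 'ant'] (min_width=11, slack=1)
Line 10: ['pepper', 'lion'] (min_width=11, slack=1)
Line 11: ['oats', 'and', 'if'] (min_width=11, slack=1)
Line 12: ['why'] (min_width=3, slack=9)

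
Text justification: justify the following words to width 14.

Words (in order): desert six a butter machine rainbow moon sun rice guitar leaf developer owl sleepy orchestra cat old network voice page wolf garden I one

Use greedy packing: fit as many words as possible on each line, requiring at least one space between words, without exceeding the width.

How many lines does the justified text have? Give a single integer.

Answer: 12

Derivation:
Line 1: ['desert', 'six', 'a'] (min_width=12, slack=2)
Line 2: ['butter', 'machine'] (min_width=14, slack=0)
Line 3: ['rainbow', 'moon'] (min_width=12, slack=2)
Line 4: ['sun', 'rice'] (min_width=8, slack=6)
Line 5: ['guitar', 'leaf'] (min_width=11, slack=3)
Line 6: ['developer', 'owl'] (min_width=13, slack=1)
Line 7: ['sleepy'] (min_width=6, slack=8)
Line 8: ['orchestra', 'cat'] (min_width=13, slack=1)
Line 9: ['old', 'network'] (min_width=11, slack=3)
Line 10: ['voice', 'page'] (min_width=10, slack=4)
Line 11: ['wolf', 'garden', 'I'] (min_width=13, slack=1)
Line 12: ['one'] (min_width=3, slack=11)
Total lines: 12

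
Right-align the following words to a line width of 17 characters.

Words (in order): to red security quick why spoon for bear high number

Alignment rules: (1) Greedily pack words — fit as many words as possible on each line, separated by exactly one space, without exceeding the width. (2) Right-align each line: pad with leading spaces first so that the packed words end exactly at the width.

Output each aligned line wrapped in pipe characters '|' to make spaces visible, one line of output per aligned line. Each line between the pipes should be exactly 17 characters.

Answer: |  to red security|
|  quick why spoon|
|    for bear high|
|           number|

Derivation:
Line 1: ['to', 'red', 'security'] (min_width=15, slack=2)
Line 2: ['quick', 'why', 'spoon'] (min_width=15, slack=2)
Line 3: ['for', 'bear', 'high'] (min_width=13, slack=4)
Line 4: ['number'] (min_width=6, slack=11)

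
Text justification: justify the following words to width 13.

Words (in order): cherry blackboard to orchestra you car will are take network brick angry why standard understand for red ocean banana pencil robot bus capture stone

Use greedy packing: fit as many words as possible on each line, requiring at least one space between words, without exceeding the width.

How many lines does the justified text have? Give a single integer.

Line 1: ['cherry'] (min_width=6, slack=7)
Line 2: ['blackboard', 'to'] (min_width=13, slack=0)
Line 3: ['orchestra', 'you'] (min_width=13, slack=0)
Line 4: ['car', 'will', 'are'] (min_width=12, slack=1)
Line 5: ['take', 'network'] (min_width=12, slack=1)
Line 6: ['brick', 'angry'] (min_width=11, slack=2)
Line 7: ['why', 'standard'] (min_width=12, slack=1)
Line 8: ['understand'] (min_width=10, slack=3)
Line 9: ['for', 'red', 'ocean'] (min_width=13, slack=0)
Line 10: ['banana', 'pencil'] (min_width=13, slack=0)
Line 11: ['robot', 'bus'] (min_width=9, slack=4)
Line 12: ['capture', 'stone'] (min_width=13, slack=0)
Total lines: 12

Answer: 12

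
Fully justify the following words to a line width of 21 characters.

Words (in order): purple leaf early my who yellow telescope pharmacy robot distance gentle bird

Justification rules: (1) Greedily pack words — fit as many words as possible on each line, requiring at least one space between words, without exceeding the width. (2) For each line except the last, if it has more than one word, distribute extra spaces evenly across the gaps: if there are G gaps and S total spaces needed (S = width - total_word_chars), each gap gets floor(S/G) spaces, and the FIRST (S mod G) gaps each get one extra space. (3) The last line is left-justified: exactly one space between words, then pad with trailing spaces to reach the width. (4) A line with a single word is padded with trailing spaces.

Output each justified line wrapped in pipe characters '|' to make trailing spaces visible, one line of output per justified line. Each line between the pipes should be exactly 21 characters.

Answer: |purple  leaf early my|
|who  yellow telescope|
|pharmacy        robot|
|distance gentle bird |

Derivation:
Line 1: ['purple', 'leaf', 'early', 'my'] (min_width=20, slack=1)
Line 2: ['who', 'yellow', 'telescope'] (min_width=20, slack=1)
Line 3: ['pharmacy', 'robot'] (min_width=14, slack=7)
Line 4: ['distance', 'gentle', 'bird'] (min_width=20, slack=1)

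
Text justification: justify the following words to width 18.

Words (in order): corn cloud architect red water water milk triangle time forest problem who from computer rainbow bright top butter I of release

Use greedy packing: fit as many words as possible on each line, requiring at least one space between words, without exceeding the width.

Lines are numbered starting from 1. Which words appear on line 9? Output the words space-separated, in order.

Line 1: ['corn', 'cloud'] (min_width=10, slack=8)
Line 2: ['architect', 'red'] (min_width=13, slack=5)
Line 3: ['water', 'water', 'milk'] (min_width=16, slack=2)
Line 4: ['triangle', 'time'] (min_width=13, slack=5)
Line 5: ['forest', 'problem', 'who'] (min_width=18, slack=0)
Line 6: ['from', 'computer'] (min_width=13, slack=5)
Line 7: ['rainbow', 'bright', 'top'] (min_width=18, slack=0)
Line 8: ['butter', 'I', 'of'] (min_width=11, slack=7)
Line 9: ['release'] (min_width=7, slack=11)

Answer: release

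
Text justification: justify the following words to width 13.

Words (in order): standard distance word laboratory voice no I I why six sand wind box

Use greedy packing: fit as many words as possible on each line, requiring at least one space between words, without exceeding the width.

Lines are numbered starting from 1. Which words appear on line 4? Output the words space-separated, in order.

Answer: voice no I I

Derivation:
Line 1: ['standard'] (min_width=8, slack=5)
Line 2: ['distance', 'word'] (min_width=13, slack=0)
Line 3: ['laboratory'] (min_width=10, slack=3)
Line 4: ['voice', 'no', 'I', 'I'] (min_width=12, slack=1)
Line 5: ['why', 'six', 'sand'] (min_width=12, slack=1)
Line 6: ['wind', 'box'] (min_width=8, slack=5)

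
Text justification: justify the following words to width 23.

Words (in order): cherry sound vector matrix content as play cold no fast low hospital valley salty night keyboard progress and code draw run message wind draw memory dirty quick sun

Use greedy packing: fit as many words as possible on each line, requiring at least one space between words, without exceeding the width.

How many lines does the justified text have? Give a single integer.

Line 1: ['cherry', 'sound', 'vector'] (min_width=19, slack=4)
Line 2: ['matrix', 'content', 'as', 'play'] (min_width=22, slack=1)
Line 3: ['cold', 'no', 'fast', 'low'] (min_width=16, slack=7)
Line 4: ['hospital', 'valley', 'salty'] (min_width=21, slack=2)
Line 5: ['night', 'keyboard', 'progress'] (min_width=23, slack=0)
Line 6: ['and', 'code', 'draw', 'run'] (min_width=17, slack=6)
Line 7: ['message', 'wind', 'draw'] (min_width=17, slack=6)
Line 8: ['memory', 'dirty', 'quick', 'sun'] (min_width=22, slack=1)
Total lines: 8

Answer: 8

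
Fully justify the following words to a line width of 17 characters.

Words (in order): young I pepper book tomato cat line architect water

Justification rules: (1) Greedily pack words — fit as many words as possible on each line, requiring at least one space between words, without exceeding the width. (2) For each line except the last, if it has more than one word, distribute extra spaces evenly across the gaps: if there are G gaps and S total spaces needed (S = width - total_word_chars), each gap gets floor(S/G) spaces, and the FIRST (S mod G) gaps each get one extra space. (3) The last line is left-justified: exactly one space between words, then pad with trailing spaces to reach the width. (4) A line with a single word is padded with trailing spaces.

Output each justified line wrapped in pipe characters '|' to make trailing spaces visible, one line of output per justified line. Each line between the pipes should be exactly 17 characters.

Answer: |young   I  pepper|
|book  tomato  cat|
|line    architect|
|water            |

Derivation:
Line 1: ['young', 'I', 'pepper'] (min_width=14, slack=3)
Line 2: ['book', 'tomato', 'cat'] (min_width=15, slack=2)
Line 3: ['line', 'architect'] (min_width=14, slack=3)
Line 4: ['water'] (min_width=5, slack=12)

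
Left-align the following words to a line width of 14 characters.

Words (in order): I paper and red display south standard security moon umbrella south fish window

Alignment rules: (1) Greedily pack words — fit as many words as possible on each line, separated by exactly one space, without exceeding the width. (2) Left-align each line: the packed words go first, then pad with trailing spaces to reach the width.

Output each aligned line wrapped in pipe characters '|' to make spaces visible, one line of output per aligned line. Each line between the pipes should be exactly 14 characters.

Answer: |I paper and   |
|red display   |
|south standard|
|security moon |
|umbrella south|
|fish window   |

Derivation:
Line 1: ['I', 'paper', 'and'] (min_width=11, slack=3)
Line 2: ['red', 'display'] (min_width=11, slack=3)
Line 3: ['south', 'standard'] (min_width=14, slack=0)
Line 4: ['security', 'moon'] (min_width=13, slack=1)
Line 5: ['umbrella', 'south'] (min_width=14, slack=0)
Line 6: ['fish', 'window'] (min_width=11, slack=3)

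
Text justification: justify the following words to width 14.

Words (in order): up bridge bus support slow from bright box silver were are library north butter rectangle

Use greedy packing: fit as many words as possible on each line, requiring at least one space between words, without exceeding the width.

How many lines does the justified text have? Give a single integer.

Line 1: ['up', 'bridge', 'bus'] (min_width=13, slack=1)
Line 2: ['support', 'slow'] (min_width=12, slack=2)
Line 3: ['from', 'bright'] (min_width=11, slack=3)
Line 4: ['box', 'silver'] (min_width=10, slack=4)
Line 5: ['were', 'are'] (min_width=8, slack=6)
Line 6: ['library', 'north'] (min_width=13, slack=1)
Line 7: ['butter'] (min_width=6, slack=8)
Line 8: ['rectangle'] (min_width=9, slack=5)
Total lines: 8

Answer: 8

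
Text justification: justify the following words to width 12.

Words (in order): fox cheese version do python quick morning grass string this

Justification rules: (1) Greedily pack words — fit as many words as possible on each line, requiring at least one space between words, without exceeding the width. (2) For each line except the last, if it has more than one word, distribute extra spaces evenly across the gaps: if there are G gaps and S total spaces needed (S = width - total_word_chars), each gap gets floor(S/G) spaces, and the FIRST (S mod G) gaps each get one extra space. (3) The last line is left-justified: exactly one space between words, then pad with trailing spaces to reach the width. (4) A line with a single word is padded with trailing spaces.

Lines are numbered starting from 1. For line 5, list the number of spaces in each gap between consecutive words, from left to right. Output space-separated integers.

Answer: 1

Derivation:
Line 1: ['fox', 'cheese'] (min_width=10, slack=2)
Line 2: ['version', 'do'] (min_width=10, slack=2)
Line 3: ['python', 'quick'] (min_width=12, slack=0)
Line 4: ['morning'] (min_width=7, slack=5)
Line 5: ['grass', 'string'] (min_width=12, slack=0)
Line 6: ['this'] (min_width=4, slack=8)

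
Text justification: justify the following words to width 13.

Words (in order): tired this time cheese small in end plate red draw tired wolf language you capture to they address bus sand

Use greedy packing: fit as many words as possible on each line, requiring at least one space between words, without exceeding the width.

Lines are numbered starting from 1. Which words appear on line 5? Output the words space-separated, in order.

Answer: draw tired

Derivation:
Line 1: ['tired', 'this'] (min_width=10, slack=3)
Line 2: ['time', 'cheese'] (min_width=11, slack=2)
Line 3: ['small', 'in', 'end'] (min_width=12, slack=1)
Line 4: ['plate', 'red'] (min_width=9, slack=4)
Line 5: ['draw', 'tired'] (min_width=10, slack=3)
Line 6: ['wolf', 'language'] (min_width=13, slack=0)
Line 7: ['you', 'capture'] (min_width=11, slack=2)
Line 8: ['to', 'they'] (min_width=7, slack=6)
Line 9: ['address', 'bus'] (min_width=11, slack=2)
Line 10: ['sand'] (min_width=4, slack=9)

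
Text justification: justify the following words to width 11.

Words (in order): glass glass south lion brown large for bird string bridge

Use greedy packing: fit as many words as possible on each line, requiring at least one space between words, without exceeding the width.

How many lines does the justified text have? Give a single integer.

Answer: 6

Derivation:
Line 1: ['glass', 'glass'] (min_width=11, slack=0)
Line 2: ['south', 'lion'] (min_width=10, slack=1)
Line 3: ['brown', 'large'] (min_width=11, slack=0)
Line 4: ['for', 'bird'] (min_width=8, slack=3)
Line 5: ['string'] (min_width=6, slack=5)
Line 6: ['bridge'] (min_width=6, slack=5)
Total lines: 6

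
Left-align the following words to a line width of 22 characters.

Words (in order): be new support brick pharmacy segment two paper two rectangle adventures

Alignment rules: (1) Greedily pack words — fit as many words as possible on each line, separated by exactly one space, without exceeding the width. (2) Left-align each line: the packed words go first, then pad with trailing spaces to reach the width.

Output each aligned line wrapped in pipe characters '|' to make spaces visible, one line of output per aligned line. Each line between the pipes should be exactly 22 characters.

Line 1: ['be', 'new', 'support', 'brick'] (min_width=20, slack=2)
Line 2: ['pharmacy', 'segment', 'two'] (min_width=20, slack=2)
Line 3: ['paper', 'two', 'rectangle'] (min_width=19, slack=3)
Line 4: ['adventures'] (min_width=10, slack=12)

Answer: |be new support brick  |
|pharmacy segment two  |
|paper two rectangle   |
|adventures            |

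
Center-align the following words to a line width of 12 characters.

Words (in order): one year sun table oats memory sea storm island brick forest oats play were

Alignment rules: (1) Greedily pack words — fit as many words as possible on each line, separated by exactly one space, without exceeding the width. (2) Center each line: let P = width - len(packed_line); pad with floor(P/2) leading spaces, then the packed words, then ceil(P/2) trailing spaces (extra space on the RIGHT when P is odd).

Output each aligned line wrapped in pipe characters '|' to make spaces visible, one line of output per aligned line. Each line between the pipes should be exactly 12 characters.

Answer: |one year sun|
| table oats |
| memory sea |
|storm island|
|brick forest|
| oats play  |
|    were    |

Derivation:
Line 1: ['one', 'year', 'sun'] (min_width=12, slack=0)
Line 2: ['table', 'oats'] (min_width=10, slack=2)
Line 3: ['memory', 'sea'] (min_width=10, slack=2)
Line 4: ['storm', 'island'] (min_width=12, slack=0)
Line 5: ['brick', 'forest'] (min_width=12, slack=0)
Line 6: ['oats', 'play'] (min_width=9, slack=3)
Line 7: ['were'] (min_width=4, slack=8)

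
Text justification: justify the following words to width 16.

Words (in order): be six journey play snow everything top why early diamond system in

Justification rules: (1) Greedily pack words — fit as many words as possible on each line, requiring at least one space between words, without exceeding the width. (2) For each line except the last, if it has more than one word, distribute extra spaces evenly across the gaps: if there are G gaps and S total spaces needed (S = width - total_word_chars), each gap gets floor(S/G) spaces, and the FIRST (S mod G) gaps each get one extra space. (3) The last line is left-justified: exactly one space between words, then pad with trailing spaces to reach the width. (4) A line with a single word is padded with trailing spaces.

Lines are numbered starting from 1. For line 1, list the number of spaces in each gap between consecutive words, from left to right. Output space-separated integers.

Answer: 2 2

Derivation:
Line 1: ['be', 'six', 'journey'] (min_width=14, slack=2)
Line 2: ['play', 'snow'] (min_width=9, slack=7)
Line 3: ['everything', 'top'] (min_width=14, slack=2)
Line 4: ['why', 'early'] (min_width=9, slack=7)
Line 5: ['diamond', 'system'] (min_width=14, slack=2)
Line 6: ['in'] (min_width=2, slack=14)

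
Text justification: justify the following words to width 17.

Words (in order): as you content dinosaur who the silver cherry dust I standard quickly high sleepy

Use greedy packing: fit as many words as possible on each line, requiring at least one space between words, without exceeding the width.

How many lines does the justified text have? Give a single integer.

Answer: 6

Derivation:
Line 1: ['as', 'you', 'content'] (min_width=14, slack=3)
Line 2: ['dinosaur', 'who', 'the'] (min_width=16, slack=1)
Line 3: ['silver', 'cherry'] (min_width=13, slack=4)
Line 4: ['dust', 'I', 'standard'] (min_width=15, slack=2)
Line 5: ['quickly', 'high'] (min_width=12, slack=5)
Line 6: ['sleepy'] (min_width=6, slack=11)
Total lines: 6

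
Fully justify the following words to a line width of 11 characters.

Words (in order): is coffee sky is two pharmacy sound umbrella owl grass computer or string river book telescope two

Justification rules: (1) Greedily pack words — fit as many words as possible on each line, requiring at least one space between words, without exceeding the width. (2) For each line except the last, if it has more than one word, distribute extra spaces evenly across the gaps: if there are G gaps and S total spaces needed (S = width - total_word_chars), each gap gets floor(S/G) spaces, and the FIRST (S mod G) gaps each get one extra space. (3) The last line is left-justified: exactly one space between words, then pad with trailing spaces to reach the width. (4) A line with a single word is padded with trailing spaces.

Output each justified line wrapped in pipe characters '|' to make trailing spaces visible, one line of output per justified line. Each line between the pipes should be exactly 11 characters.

Answer: |is   coffee|
|sky  is two|
|pharmacy   |
|sound      |
|umbrella   |
|owl   grass|
|computer or|
|string     |
|river  book|
|telescope  |
|two        |

Derivation:
Line 1: ['is', 'coffee'] (min_width=9, slack=2)
Line 2: ['sky', 'is', 'two'] (min_width=10, slack=1)
Line 3: ['pharmacy'] (min_width=8, slack=3)
Line 4: ['sound'] (min_width=5, slack=6)
Line 5: ['umbrella'] (min_width=8, slack=3)
Line 6: ['owl', 'grass'] (min_width=9, slack=2)
Line 7: ['computer', 'or'] (min_width=11, slack=0)
Line 8: ['string'] (min_width=6, slack=5)
Line 9: ['river', 'book'] (min_width=10, slack=1)
Line 10: ['telescope'] (min_width=9, slack=2)
Line 11: ['two'] (min_width=3, slack=8)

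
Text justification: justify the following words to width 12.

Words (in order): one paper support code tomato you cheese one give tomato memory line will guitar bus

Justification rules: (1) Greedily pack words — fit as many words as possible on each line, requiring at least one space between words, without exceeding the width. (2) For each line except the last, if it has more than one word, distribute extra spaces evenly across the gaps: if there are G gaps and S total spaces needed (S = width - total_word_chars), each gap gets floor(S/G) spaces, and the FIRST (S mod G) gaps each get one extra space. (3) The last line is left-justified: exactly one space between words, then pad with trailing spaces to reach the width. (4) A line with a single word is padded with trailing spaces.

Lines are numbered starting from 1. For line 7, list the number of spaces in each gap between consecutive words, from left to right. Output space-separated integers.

Line 1: ['one', 'paper'] (min_width=9, slack=3)
Line 2: ['support', 'code'] (min_width=12, slack=0)
Line 3: ['tomato', 'you'] (min_width=10, slack=2)
Line 4: ['cheese', 'one'] (min_width=10, slack=2)
Line 5: ['give', 'tomato'] (min_width=11, slack=1)
Line 6: ['memory', 'line'] (min_width=11, slack=1)
Line 7: ['will', 'guitar'] (min_width=11, slack=1)
Line 8: ['bus'] (min_width=3, slack=9)

Answer: 2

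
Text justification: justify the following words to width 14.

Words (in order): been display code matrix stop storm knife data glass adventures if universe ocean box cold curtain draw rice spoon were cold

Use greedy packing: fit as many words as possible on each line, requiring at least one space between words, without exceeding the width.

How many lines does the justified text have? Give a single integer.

Line 1: ['been', 'display'] (min_width=12, slack=2)
Line 2: ['code', 'matrix'] (min_width=11, slack=3)
Line 3: ['stop', 'storm'] (min_width=10, slack=4)
Line 4: ['knife', 'data'] (min_width=10, slack=4)
Line 5: ['glass'] (min_width=5, slack=9)
Line 6: ['adventures', 'if'] (min_width=13, slack=1)
Line 7: ['universe', 'ocean'] (min_width=14, slack=0)
Line 8: ['box', 'cold'] (min_width=8, slack=6)
Line 9: ['curtain', 'draw'] (min_width=12, slack=2)
Line 10: ['rice', 'spoon'] (min_width=10, slack=4)
Line 11: ['were', 'cold'] (min_width=9, slack=5)
Total lines: 11

Answer: 11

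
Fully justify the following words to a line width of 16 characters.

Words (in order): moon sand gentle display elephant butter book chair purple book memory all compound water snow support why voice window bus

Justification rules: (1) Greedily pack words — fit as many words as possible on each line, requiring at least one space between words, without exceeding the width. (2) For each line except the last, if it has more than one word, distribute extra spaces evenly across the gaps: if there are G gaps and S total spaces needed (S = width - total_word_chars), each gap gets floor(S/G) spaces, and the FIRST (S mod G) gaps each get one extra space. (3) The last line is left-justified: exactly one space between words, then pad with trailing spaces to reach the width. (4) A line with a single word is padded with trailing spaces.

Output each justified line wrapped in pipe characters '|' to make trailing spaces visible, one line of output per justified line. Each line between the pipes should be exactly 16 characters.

Answer: |moon sand gentle|
|display elephant|
|butter      book|
|chair     purple|
|book  memory all|
|compound   water|
|snow support why|
|voice window bus|

Derivation:
Line 1: ['moon', 'sand', 'gentle'] (min_width=16, slack=0)
Line 2: ['display', 'elephant'] (min_width=16, slack=0)
Line 3: ['butter', 'book'] (min_width=11, slack=5)
Line 4: ['chair', 'purple'] (min_width=12, slack=4)
Line 5: ['book', 'memory', 'all'] (min_width=15, slack=1)
Line 6: ['compound', 'water'] (min_width=14, slack=2)
Line 7: ['snow', 'support', 'why'] (min_width=16, slack=0)
Line 8: ['voice', 'window', 'bus'] (min_width=16, slack=0)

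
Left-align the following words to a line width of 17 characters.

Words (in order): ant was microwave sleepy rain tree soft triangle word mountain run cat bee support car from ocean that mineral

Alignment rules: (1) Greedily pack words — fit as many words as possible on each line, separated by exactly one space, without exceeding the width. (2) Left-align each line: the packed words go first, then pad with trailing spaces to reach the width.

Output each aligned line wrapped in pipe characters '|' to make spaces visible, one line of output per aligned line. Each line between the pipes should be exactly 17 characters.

Answer: |ant was microwave|
|sleepy rain tree |
|soft triangle    |
|word mountain run|
|cat bee support  |
|car from ocean   |
|that mineral     |

Derivation:
Line 1: ['ant', 'was', 'microwave'] (min_width=17, slack=0)
Line 2: ['sleepy', 'rain', 'tree'] (min_width=16, slack=1)
Line 3: ['soft', 'triangle'] (min_width=13, slack=4)
Line 4: ['word', 'mountain', 'run'] (min_width=17, slack=0)
Line 5: ['cat', 'bee', 'support'] (min_width=15, slack=2)
Line 6: ['car', 'from', 'ocean'] (min_width=14, slack=3)
Line 7: ['that', 'mineral'] (min_width=12, slack=5)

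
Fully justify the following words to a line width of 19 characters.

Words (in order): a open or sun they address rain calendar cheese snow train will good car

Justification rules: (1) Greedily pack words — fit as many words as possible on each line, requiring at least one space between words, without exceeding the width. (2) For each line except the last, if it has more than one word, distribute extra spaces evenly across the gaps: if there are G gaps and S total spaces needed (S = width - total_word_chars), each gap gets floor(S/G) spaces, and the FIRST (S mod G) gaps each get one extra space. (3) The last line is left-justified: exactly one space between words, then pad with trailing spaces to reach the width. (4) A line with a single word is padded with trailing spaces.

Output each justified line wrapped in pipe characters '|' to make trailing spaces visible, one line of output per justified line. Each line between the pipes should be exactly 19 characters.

Line 1: ['a', 'open', 'or', 'sun', 'they'] (min_width=18, slack=1)
Line 2: ['address', 'rain'] (min_width=12, slack=7)
Line 3: ['calendar', 'cheese'] (min_width=15, slack=4)
Line 4: ['snow', 'train', 'will'] (min_width=15, slack=4)
Line 5: ['good', 'car'] (min_width=8, slack=11)

Answer: |a  open or sun they|
|address        rain|
|calendar     cheese|
|snow   train   will|
|good car           |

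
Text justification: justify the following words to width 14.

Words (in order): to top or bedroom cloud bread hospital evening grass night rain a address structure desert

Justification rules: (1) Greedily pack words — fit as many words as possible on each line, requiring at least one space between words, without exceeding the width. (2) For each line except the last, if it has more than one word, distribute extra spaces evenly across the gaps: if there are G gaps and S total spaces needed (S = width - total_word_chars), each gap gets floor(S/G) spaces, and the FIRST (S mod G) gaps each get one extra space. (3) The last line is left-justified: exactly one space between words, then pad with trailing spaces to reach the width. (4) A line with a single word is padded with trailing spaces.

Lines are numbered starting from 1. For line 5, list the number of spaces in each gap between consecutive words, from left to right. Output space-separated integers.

Line 1: ['to', 'top', 'or'] (min_width=9, slack=5)
Line 2: ['bedroom', 'cloud'] (min_width=13, slack=1)
Line 3: ['bread', 'hospital'] (min_width=14, slack=0)
Line 4: ['evening', 'grass'] (min_width=13, slack=1)
Line 5: ['night', 'rain', 'a'] (min_width=12, slack=2)
Line 6: ['address'] (min_width=7, slack=7)
Line 7: ['structure'] (min_width=9, slack=5)
Line 8: ['desert'] (min_width=6, slack=8)

Answer: 2 2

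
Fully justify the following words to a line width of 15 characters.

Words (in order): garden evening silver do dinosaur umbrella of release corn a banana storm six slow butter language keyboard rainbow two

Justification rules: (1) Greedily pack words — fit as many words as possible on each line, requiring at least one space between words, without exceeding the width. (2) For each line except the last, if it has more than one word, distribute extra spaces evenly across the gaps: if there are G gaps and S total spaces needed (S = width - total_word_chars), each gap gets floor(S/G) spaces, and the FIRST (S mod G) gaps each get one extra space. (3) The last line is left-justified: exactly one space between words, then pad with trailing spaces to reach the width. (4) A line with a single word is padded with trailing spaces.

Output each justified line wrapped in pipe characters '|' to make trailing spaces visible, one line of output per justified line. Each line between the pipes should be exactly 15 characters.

Line 1: ['garden', 'evening'] (min_width=14, slack=1)
Line 2: ['silver', 'do'] (min_width=9, slack=6)
Line 3: ['dinosaur'] (min_width=8, slack=7)
Line 4: ['umbrella', 'of'] (min_width=11, slack=4)
Line 5: ['release', 'corn', 'a'] (min_width=14, slack=1)
Line 6: ['banana', 'storm'] (min_width=12, slack=3)
Line 7: ['six', 'slow', 'butter'] (min_width=15, slack=0)
Line 8: ['language'] (min_width=8, slack=7)
Line 9: ['keyboard'] (min_width=8, slack=7)
Line 10: ['rainbow', 'two'] (min_width=11, slack=4)

Answer: |garden  evening|
|silver       do|
|dinosaur       |
|umbrella     of|
|release  corn a|
|banana    storm|
|six slow butter|
|language       |
|keyboard       |
|rainbow two    |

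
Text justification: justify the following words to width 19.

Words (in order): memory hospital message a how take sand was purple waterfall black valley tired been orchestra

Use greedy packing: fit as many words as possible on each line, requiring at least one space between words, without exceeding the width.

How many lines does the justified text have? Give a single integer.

Line 1: ['memory', 'hospital'] (min_width=15, slack=4)
Line 2: ['message', 'a', 'how', 'take'] (min_width=18, slack=1)
Line 3: ['sand', 'was', 'purple'] (min_width=15, slack=4)
Line 4: ['waterfall', 'black'] (min_width=15, slack=4)
Line 5: ['valley', 'tired', 'been'] (min_width=17, slack=2)
Line 6: ['orchestra'] (min_width=9, slack=10)
Total lines: 6

Answer: 6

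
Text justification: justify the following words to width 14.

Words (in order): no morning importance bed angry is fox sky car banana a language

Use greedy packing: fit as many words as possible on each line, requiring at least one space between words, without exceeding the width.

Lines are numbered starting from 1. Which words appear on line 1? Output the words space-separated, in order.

Answer: no morning

Derivation:
Line 1: ['no', 'morning'] (min_width=10, slack=4)
Line 2: ['importance', 'bed'] (min_width=14, slack=0)
Line 3: ['angry', 'is', 'fox'] (min_width=12, slack=2)
Line 4: ['sky', 'car', 'banana'] (min_width=14, slack=0)
Line 5: ['a', 'language'] (min_width=10, slack=4)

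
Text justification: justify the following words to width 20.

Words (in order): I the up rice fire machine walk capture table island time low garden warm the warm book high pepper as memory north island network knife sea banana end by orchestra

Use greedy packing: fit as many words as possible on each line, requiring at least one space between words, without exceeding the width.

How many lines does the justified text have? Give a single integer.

Line 1: ['I', 'the', 'up', 'rice', 'fire'] (min_width=18, slack=2)
Line 2: ['machine', 'walk', 'capture'] (min_width=20, slack=0)
Line 3: ['table', 'island', 'time'] (min_width=17, slack=3)
Line 4: ['low', 'garden', 'warm', 'the'] (min_width=19, slack=1)
Line 5: ['warm', 'book', 'high'] (min_width=14, slack=6)
Line 6: ['pepper', 'as', 'memory'] (min_width=16, slack=4)
Line 7: ['north', 'island', 'network'] (min_width=20, slack=0)
Line 8: ['knife', 'sea', 'banana', 'end'] (min_width=20, slack=0)
Line 9: ['by', 'orchestra'] (min_width=12, slack=8)
Total lines: 9

Answer: 9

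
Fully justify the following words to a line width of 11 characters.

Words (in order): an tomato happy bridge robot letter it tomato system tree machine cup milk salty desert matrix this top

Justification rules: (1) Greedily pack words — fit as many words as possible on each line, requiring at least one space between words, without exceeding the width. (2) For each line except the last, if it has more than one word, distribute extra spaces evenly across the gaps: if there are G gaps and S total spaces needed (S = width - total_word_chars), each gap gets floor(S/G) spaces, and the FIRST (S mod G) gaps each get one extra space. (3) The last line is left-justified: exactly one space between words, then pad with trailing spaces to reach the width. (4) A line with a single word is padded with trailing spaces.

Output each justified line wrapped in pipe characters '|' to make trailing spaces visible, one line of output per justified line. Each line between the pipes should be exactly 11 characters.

Answer: |an   tomato|
|happy      |
|bridge     |
|robot      |
|letter   it|
|tomato     |
|system tree|
|machine cup|
|milk  salty|
|desert     |
|matrix this|
|top        |

Derivation:
Line 1: ['an', 'tomato'] (min_width=9, slack=2)
Line 2: ['happy'] (min_width=5, slack=6)
Line 3: ['bridge'] (min_width=6, slack=5)
Line 4: ['robot'] (min_width=5, slack=6)
Line 5: ['letter', 'it'] (min_width=9, slack=2)
Line 6: ['tomato'] (min_width=6, slack=5)
Line 7: ['system', 'tree'] (min_width=11, slack=0)
Line 8: ['machine', 'cup'] (min_width=11, slack=0)
Line 9: ['milk', 'salty'] (min_width=10, slack=1)
Line 10: ['desert'] (min_width=6, slack=5)
Line 11: ['matrix', 'this'] (min_width=11, slack=0)
Line 12: ['top'] (min_width=3, slack=8)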